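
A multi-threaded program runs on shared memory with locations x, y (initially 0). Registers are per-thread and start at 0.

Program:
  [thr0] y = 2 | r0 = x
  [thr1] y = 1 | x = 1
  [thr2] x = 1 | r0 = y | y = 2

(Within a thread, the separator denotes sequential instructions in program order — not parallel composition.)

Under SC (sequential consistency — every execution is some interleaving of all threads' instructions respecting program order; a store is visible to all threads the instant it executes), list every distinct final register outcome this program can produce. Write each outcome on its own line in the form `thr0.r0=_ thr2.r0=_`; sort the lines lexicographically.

outcome vector order: (thr0.r0,thr2.r0)
|SC outcomes| = 5

thr0.r0=0 thr2.r0=1
thr0.r0=0 thr2.r0=2
thr0.r0=1 thr2.r0=0
thr0.r0=1 thr2.r0=1
thr0.r0=1 thr2.r0=2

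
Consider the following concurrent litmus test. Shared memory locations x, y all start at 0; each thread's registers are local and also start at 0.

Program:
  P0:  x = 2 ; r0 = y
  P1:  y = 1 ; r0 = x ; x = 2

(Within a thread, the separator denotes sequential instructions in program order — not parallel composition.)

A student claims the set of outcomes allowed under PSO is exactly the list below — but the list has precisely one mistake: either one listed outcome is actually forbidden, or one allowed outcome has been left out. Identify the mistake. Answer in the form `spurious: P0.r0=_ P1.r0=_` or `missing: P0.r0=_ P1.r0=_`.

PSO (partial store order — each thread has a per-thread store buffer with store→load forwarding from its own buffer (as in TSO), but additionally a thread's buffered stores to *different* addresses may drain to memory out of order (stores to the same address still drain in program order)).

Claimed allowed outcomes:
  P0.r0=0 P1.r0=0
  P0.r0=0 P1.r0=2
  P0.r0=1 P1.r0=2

outcome vector order: (P0.r0,P1.r0)
PSO: 4 outcomes — {0/0; 0/2; 1/0; 1/2}
PSO∖claimed = {1/0}

missing: P0.r0=1 P1.r0=0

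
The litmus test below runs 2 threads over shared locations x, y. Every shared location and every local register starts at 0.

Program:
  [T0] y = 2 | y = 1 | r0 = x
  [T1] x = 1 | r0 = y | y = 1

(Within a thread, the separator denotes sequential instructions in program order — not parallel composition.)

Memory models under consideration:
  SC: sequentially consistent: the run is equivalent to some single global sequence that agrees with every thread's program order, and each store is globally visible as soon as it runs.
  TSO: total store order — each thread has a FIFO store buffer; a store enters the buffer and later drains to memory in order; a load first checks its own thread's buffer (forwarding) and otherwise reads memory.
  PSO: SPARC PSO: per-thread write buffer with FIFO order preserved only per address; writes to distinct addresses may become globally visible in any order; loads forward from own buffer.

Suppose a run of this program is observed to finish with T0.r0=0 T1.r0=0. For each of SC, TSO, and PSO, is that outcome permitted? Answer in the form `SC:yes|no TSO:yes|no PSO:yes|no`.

SC:no TSO:yes PSO:yes

outcome vector order: (T0.r0,T1.r0)
[SC] allowed = {(0,1) (1,0) (1,1) (1,2)}
[TSO] allowed = {(0,0) (0,1) (0,2) (1,0) (1,1) (1,2)}
[PSO] allowed = {(0,0) (0,1) (0,2) (1,0) (1,1) (1,2)}
target (0,0) ∈ {TSO,PSO}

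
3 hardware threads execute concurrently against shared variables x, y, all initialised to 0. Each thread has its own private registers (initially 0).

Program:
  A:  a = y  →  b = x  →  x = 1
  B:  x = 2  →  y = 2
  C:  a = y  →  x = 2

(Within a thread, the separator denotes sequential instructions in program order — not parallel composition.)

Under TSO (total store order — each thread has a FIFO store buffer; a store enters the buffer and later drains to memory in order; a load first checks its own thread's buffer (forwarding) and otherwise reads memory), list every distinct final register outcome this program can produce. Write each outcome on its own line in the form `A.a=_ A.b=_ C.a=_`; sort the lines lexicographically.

A.a=0 A.b=0 C.a=0
A.a=0 A.b=0 C.a=2
A.a=0 A.b=2 C.a=0
A.a=0 A.b=2 C.a=2
A.a=2 A.b=2 C.a=0
A.a=2 A.b=2 C.a=2

outcome vector order: (A.a,A.b,C.a)
|TSO outcomes| = 6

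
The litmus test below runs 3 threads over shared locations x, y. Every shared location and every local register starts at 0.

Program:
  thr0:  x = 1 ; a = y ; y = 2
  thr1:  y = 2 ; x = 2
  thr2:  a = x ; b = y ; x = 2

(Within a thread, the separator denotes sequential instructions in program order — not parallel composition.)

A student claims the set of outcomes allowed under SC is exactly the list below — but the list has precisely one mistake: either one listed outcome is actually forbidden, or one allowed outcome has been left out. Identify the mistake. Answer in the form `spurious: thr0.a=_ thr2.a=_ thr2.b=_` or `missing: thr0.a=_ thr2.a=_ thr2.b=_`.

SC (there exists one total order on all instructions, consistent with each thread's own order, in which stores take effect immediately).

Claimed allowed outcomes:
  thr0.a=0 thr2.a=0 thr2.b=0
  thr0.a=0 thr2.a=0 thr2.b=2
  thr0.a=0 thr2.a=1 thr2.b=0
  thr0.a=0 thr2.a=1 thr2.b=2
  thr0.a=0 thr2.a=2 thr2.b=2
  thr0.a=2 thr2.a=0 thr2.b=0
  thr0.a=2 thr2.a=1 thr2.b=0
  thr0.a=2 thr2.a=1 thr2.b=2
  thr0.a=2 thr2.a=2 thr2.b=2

missing: thr0.a=2 thr2.a=0 thr2.b=2

outcome vector order: (thr0.a,thr2.a,thr2.b)
[SC] allowed = {000, 002, 010, 012, 022, 200, 202, 210, 212, 222}
SC∖claimed = {202}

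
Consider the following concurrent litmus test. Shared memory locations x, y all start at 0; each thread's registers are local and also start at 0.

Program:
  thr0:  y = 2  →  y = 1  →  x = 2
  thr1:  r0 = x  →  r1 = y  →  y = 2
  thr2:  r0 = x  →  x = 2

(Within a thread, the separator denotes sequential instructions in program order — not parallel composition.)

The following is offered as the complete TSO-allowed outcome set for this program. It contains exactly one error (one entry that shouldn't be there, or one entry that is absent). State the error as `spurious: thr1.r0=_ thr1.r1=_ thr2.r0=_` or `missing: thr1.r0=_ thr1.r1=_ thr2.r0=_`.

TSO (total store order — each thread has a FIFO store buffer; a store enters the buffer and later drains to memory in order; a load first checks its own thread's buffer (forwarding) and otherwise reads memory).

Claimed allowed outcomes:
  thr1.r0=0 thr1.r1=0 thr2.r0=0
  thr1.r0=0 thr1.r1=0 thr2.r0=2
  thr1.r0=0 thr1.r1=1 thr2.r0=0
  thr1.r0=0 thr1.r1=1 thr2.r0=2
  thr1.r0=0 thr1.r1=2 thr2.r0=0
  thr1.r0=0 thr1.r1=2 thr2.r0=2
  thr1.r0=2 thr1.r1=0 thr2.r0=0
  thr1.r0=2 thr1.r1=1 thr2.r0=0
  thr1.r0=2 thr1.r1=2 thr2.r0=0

missing: thr1.r0=2 thr1.r1=1 thr2.r0=2

outcome vector order: (thr1.r0,thr1.r1,thr2.r0)
TSO: 10 outcomes — {<0 0 0>, <0 0 2>, <0 1 0>, <0 1 2>, <0 2 0>, <0 2 2>, <2 0 0>, <2 1 0>, <2 1 2>, <2 2 0>}
TSO∖claimed = {<2 1 2>}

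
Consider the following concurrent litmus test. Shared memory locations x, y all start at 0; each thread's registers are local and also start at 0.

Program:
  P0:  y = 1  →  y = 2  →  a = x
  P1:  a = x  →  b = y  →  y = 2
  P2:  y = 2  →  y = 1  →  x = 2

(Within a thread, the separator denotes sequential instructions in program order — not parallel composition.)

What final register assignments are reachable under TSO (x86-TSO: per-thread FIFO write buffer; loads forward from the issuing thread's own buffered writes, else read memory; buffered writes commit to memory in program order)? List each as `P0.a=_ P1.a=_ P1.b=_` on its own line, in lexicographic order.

P0.a=0 P1.a=0 P1.b=0
P0.a=0 P1.a=0 P1.b=1
P0.a=0 P1.a=0 P1.b=2
P0.a=0 P1.a=2 P1.b=1
P0.a=0 P1.a=2 P1.b=2
P0.a=2 P1.a=0 P1.b=0
P0.a=2 P1.a=0 P1.b=1
P0.a=2 P1.a=0 P1.b=2
P0.a=2 P1.a=2 P1.b=1
P0.a=2 P1.a=2 P1.b=2

outcome vector order: (P0.a,P1.a,P1.b)
|TSO outcomes| = 10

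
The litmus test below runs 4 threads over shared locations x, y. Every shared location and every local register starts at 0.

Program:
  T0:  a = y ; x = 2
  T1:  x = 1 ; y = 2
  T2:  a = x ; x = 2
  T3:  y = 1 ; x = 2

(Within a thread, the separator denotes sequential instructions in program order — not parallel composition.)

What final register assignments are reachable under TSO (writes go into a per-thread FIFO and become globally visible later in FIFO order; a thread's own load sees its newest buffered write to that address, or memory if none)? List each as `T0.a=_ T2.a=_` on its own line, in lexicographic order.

T0.a=0 T2.a=0
T0.a=0 T2.a=1
T0.a=0 T2.a=2
T0.a=1 T2.a=0
T0.a=1 T2.a=1
T0.a=1 T2.a=2
T0.a=2 T2.a=0
T0.a=2 T2.a=1
T0.a=2 T2.a=2

outcome vector order: (T0.a,T2.a)
|TSO outcomes| = 9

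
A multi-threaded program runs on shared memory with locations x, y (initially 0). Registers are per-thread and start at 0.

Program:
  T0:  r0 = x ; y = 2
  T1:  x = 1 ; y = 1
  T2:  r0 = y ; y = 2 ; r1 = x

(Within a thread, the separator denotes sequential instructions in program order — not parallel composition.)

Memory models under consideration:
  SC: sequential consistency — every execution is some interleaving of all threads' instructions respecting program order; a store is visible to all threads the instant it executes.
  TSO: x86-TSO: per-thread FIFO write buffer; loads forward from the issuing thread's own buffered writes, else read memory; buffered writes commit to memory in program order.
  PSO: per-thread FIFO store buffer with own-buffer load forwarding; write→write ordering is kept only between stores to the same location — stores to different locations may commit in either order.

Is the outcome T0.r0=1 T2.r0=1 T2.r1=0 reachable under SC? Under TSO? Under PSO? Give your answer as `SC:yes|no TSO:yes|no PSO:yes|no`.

SC:no TSO:no PSO:yes

outcome vector order: (T0.r0,T2.r0,T2.r1)
[SC] allowed = {<0 0 0> <0 0 1> <0 1 1> <0 2 0> <0 2 1> <1 0 0> <1 0 1> <1 1 1> <1 2 1>}
[TSO] allowed = {<0 0 0> <0 0 1> <0 1 1> <0 2 0> <0 2 1> <1 0 0> <1 0 1> <1 1 1> <1 2 1>}
[PSO] allowed = {<0 0 0> <0 0 1> <0 1 0> <0 1 1> <0 2 0> <0 2 1> <1 0 0> <1 0 1> <1 1 0> <1 1 1> <1 2 1>}
target <1 1 0> ∈ {PSO}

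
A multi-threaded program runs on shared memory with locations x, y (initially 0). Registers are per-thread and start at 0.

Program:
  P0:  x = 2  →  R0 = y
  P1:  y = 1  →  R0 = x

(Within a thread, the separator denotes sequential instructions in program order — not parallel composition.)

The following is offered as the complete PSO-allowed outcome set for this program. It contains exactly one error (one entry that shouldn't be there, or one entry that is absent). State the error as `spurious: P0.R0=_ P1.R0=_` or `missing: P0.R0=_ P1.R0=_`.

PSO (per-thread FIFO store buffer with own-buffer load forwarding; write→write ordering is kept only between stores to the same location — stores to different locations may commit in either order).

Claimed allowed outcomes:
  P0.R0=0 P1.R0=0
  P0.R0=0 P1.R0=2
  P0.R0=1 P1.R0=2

missing: P0.R0=1 P1.R0=0

outcome vector order: (P0.R0,P1.R0)
PSO (4): 00; 02; 10; 12
PSO∖claimed = {10}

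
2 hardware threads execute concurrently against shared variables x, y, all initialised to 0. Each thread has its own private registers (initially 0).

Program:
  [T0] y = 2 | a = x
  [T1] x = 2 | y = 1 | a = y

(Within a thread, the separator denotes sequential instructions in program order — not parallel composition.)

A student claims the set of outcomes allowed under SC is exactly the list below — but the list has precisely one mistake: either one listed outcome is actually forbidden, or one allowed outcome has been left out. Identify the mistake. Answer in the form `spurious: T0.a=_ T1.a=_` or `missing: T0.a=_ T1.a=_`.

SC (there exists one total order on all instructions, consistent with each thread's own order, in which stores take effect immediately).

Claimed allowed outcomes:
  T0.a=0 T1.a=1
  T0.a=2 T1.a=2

outcome vector order: (T0.a,T1.a)
SC (3): <0 1>, <2 1>, <2 2>
SC∖claimed = {<2 1>}

missing: T0.a=2 T1.a=1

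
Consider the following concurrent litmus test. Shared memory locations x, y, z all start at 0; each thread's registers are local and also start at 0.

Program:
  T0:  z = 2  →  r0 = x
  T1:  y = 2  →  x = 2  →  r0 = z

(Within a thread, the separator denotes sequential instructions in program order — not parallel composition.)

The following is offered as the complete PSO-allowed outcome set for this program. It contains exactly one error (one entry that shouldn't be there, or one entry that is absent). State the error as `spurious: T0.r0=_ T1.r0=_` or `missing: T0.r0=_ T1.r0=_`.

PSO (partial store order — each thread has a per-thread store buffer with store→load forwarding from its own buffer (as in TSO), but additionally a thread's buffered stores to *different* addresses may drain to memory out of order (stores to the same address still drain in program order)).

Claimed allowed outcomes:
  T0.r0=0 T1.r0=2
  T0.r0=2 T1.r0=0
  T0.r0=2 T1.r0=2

missing: T0.r0=0 T1.r0=0

outcome vector order: (T0.r0,T1.r0)
under PSO → 0/0; 0/2; 2/0; 2/2
PSO∖claimed = {0/0}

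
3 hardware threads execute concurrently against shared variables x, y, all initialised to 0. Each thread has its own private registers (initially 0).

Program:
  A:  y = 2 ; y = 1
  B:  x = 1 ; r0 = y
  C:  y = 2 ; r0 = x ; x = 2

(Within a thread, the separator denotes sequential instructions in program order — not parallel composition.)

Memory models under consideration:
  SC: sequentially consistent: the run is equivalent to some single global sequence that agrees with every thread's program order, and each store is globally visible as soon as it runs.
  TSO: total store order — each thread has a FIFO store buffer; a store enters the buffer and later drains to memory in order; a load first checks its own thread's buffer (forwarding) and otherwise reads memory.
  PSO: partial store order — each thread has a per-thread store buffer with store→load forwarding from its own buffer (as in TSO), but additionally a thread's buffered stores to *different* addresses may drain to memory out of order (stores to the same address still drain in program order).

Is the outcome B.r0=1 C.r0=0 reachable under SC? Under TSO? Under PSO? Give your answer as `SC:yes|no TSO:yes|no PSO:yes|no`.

SC:yes TSO:yes PSO:yes

outcome vector order: (B.r0,C.r0)
[SC] allowed = {(0,1) (1,0) (1,1) (2,0) (2,1)}
[TSO] allowed = {(0,0) (0,1) (1,0) (1,1) (2,0) (2,1)}
[PSO] allowed = {(0,0) (0,1) (1,0) (1,1) (2,0) (2,1)}
target (1,0) ∈ {SC,TSO,PSO}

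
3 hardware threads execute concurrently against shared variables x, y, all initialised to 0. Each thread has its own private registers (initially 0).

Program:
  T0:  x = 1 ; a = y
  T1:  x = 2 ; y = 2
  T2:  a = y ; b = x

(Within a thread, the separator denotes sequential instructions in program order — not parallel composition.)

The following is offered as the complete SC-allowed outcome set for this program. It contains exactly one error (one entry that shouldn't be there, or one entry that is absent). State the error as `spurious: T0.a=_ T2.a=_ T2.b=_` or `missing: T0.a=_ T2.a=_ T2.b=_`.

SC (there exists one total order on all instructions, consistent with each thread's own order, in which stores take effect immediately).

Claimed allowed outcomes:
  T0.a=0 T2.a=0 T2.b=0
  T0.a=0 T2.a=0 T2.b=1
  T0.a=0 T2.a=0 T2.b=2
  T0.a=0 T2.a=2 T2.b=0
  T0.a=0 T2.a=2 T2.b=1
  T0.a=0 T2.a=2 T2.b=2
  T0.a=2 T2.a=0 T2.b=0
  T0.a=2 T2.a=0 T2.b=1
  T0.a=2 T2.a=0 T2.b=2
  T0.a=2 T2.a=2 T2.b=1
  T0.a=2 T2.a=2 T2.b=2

outcome vector order: (T0.a,T2.a,T2.b)
SC (10): (0,0,0); (0,0,1); (0,0,2); (0,2,1); (0,2,2); (2,0,0); (2,0,1); (2,0,2); (2,2,1); (2,2,2)
claimed∖SC = {(0,2,0)}

spurious: T0.a=0 T2.a=2 T2.b=0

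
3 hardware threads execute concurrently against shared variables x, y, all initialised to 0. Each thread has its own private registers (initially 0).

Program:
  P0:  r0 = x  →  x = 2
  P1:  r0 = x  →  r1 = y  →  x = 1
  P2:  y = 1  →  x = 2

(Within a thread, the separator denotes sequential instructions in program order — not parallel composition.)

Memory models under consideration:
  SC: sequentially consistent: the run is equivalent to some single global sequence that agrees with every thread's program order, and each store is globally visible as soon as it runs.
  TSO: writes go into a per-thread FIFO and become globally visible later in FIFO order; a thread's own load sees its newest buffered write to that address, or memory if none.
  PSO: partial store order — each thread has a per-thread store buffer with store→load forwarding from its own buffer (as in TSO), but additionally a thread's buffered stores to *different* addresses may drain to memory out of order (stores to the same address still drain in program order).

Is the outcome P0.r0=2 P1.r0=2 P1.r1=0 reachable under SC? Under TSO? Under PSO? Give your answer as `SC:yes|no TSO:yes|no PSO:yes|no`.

SC:no TSO:no PSO:yes

outcome vector order: (P0.r0,P1.r0,P1.r1)
SC (10): <0 0 0> <0 0 1> <0 2 0> <0 2 1> <1 0 0> <1 0 1> <1 2 1> <2 0 0> <2 0 1> <2 2 1>
TSO (10): <0 0 0> <0 0 1> <0 2 0> <0 2 1> <1 0 0> <1 0 1> <1 2 1> <2 0 0> <2 0 1> <2 2 1>
PSO (12): <0 0 0> <0 0 1> <0 2 0> <0 2 1> <1 0 0> <1 0 1> <1 2 0> <1 2 1> <2 0 0> <2 0 1> <2 2 0> <2 2 1>
target <2 2 0> ∈ {PSO}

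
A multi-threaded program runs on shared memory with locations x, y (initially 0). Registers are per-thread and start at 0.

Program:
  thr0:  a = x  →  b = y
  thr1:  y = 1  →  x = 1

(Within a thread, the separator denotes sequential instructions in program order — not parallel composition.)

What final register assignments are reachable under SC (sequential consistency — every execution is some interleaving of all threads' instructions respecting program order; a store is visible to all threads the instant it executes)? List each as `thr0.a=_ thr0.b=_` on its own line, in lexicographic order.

outcome vector order: (thr0.a,thr0.b)
|SC outcomes| = 3

thr0.a=0 thr0.b=0
thr0.a=0 thr0.b=1
thr0.a=1 thr0.b=1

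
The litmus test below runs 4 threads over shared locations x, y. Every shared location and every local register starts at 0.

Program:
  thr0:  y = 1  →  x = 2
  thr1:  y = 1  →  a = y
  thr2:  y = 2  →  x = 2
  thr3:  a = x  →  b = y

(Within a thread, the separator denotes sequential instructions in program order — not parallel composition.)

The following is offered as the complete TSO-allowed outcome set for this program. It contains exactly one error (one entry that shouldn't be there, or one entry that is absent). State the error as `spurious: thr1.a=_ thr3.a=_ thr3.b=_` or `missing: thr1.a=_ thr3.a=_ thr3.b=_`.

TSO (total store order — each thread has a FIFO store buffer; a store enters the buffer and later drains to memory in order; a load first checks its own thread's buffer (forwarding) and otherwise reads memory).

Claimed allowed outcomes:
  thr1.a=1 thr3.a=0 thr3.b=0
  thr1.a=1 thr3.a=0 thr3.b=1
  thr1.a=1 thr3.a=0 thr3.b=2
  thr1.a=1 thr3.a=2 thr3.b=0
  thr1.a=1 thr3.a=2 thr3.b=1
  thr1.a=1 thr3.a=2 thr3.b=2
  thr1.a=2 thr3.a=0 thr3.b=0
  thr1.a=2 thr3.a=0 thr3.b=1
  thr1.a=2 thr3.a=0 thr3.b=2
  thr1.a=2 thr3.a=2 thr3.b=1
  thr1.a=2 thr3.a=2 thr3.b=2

outcome vector order: (thr1.a,thr3.a,thr3.b)
[TSO] allowed = {(1,0,0), (1,0,1), (1,0,2), (1,2,1), (1,2,2), (2,0,0), (2,0,1), (2,0,2), (2,2,1), (2,2,2)}
claimed∖TSO = {(1,2,0)}

spurious: thr1.a=1 thr3.a=2 thr3.b=0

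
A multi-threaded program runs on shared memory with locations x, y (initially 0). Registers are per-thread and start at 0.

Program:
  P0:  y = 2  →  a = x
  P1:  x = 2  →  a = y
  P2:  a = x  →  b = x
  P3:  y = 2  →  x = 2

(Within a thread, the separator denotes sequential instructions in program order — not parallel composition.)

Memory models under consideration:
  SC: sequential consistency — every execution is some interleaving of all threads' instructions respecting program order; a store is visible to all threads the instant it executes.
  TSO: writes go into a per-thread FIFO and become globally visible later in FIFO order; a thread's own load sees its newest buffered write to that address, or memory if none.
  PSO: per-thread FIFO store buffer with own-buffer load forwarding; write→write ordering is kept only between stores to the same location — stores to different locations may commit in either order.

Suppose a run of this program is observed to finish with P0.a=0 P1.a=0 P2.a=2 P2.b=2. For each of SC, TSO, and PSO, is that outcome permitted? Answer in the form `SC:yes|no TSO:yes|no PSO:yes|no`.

outcome vector order: (P0.a,P1.a,P2.a,P2.b)
[SC] allowed = {<0 2 0 0>, <0 2 0 2>, <0 2 2 2>, <2 0 0 0>, <2 0 0 2>, <2 0 2 2>, <2 2 0 0>, <2 2 0 2>, <2 2 2 2>}
[TSO] allowed = {<0 0 0 0>, <0 0 0 2>, <0 0 2 2>, <0 2 0 0>, <0 2 0 2>, <0 2 2 2>, <2 0 0 0>, <2 0 0 2>, <2 0 2 2>, <2 2 0 0>, <2 2 0 2>, <2 2 2 2>}
[PSO] allowed = {<0 0 0 0>, <0 0 0 2>, <0 0 2 2>, <0 2 0 0>, <0 2 0 2>, <0 2 2 2>, <2 0 0 0>, <2 0 0 2>, <2 0 2 2>, <2 2 0 0>, <2 2 0 2>, <2 2 2 2>}
target <0 0 2 2> ∈ {TSO,PSO}

SC:no TSO:yes PSO:yes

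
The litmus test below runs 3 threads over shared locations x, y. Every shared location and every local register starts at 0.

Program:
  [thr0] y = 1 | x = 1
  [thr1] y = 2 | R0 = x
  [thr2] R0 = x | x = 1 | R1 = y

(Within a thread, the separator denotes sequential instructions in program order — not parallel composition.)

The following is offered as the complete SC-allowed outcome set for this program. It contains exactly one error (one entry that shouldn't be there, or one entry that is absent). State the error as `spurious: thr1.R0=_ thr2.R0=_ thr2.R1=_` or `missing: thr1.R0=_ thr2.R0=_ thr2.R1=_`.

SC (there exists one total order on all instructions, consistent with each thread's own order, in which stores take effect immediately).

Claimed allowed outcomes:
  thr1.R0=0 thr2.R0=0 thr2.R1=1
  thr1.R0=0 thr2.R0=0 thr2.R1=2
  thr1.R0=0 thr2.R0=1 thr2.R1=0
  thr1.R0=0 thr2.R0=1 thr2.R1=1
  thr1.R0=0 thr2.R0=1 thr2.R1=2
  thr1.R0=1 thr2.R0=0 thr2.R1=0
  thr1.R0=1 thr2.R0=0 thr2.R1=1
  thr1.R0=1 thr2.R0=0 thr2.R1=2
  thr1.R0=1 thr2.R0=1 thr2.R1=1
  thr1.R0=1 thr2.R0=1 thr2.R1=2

spurious: thr1.R0=0 thr2.R0=1 thr2.R1=0

outcome vector order: (thr1.R0,thr2.R0,thr2.R1)
[SC] allowed = {0/0/1; 0/0/2; 0/1/1; 0/1/2; 1/0/0; 1/0/1; 1/0/2; 1/1/1; 1/1/2}
claimed∖SC = {0/1/0}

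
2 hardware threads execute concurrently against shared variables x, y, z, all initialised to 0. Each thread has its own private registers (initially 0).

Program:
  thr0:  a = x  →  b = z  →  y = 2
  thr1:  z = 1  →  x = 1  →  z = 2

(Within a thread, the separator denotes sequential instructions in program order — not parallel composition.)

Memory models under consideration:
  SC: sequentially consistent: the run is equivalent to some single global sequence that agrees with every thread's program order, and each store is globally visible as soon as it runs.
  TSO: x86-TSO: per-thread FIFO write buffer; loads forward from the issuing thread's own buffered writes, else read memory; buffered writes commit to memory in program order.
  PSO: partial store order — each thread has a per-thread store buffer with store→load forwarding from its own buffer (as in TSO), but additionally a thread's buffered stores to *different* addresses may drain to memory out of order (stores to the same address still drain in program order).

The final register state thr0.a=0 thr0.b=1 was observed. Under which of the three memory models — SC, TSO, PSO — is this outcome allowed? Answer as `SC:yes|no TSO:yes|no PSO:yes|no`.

outcome vector order: (thr0.a,thr0.b)
SC: 5 outcomes — {(0,0) (0,1) (0,2) (1,1) (1,2)}
TSO: 5 outcomes — {(0,0) (0,1) (0,2) (1,1) (1,2)}
PSO: 6 outcomes — {(0,0) (0,1) (0,2) (1,0) (1,1) (1,2)}
target (0,1) ∈ {SC,TSO,PSO}

SC:yes TSO:yes PSO:yes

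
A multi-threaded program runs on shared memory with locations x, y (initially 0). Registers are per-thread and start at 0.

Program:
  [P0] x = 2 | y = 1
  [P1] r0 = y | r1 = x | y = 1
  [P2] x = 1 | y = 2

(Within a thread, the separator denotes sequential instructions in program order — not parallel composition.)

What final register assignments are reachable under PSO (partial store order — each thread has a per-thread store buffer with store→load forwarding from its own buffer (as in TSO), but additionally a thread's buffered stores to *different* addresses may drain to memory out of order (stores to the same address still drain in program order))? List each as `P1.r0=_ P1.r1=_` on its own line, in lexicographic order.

outcome vector order: (P1.r0,P1.r1)
|PSO outcomes| = 9

P1.r0=0 P1.r1=0
P1.r0=0 P1.r1=1
P1.r0=0 P1.r1=2
P1.r0=1 P1.r1=0
P1.r0=1 P1.r1=1
P1.r0=1 P1.r1=2
P1.r0=2 P1.r1=0
P1.r0=2 P1.r1=1
P1.r0=2 P1.r1=2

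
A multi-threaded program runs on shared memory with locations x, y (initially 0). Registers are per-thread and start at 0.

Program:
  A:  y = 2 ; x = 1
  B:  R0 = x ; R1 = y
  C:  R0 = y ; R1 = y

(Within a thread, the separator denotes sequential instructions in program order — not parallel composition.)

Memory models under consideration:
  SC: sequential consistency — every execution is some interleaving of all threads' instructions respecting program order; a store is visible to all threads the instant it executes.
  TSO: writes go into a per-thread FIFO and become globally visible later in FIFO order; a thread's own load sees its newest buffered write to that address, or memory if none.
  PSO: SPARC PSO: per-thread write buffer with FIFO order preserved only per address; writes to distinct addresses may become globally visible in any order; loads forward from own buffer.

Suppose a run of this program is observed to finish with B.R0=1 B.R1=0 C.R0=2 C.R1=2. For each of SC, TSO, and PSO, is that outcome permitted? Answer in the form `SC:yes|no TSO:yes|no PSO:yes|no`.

SC:no TSO:no PSO:yes

outcome vector order: (B.R0,B.R1,C.R0,C.R1)
SC: 9 outcomes — {0/0/0/0; 0/0/0/2; 0/0/2/2; 0/2/0/0; 0/2/0/2; 0/2/2/2; 1/2/0/0; 1/2/0/2; 1/2/2/2}
TSO: 9 outcomes — {0/0/0/0; 0/0/0/2; 0/0/2/2; 0/2/0/0; 0/2/0/2; 0/2/2/2; 1/2/0/0; 1/2/0/2; 1/2/2/2}
PSO: 12 outcomes — {0/0/0/0; 0/0/0/2; 0/0/2/2; 0/2/0/0; 0/2/0/2; 0/2/2/2; 1/0/0/0; 1/0/0/2; 1/0/2/2; 1/2/0/0; 1/2/0/2; 1/2/2/2}
target 1/0/2/2 ∈ {PSO}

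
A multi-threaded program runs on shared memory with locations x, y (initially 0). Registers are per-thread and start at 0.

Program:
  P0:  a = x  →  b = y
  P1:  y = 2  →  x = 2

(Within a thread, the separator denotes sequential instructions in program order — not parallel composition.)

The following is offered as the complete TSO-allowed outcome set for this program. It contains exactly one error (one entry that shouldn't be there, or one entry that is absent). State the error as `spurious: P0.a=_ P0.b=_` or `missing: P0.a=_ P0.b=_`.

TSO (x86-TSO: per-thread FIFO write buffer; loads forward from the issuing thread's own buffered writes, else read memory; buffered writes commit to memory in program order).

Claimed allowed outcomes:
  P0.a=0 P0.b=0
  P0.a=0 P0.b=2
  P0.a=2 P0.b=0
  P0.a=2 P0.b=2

outcome vector order: (P0.a,P0.b)
[TSO] allowed = {0/0, 0/2, 2/2}
claimed∖TSO = {2/0}

spurious: P0.a=2 P0.b=0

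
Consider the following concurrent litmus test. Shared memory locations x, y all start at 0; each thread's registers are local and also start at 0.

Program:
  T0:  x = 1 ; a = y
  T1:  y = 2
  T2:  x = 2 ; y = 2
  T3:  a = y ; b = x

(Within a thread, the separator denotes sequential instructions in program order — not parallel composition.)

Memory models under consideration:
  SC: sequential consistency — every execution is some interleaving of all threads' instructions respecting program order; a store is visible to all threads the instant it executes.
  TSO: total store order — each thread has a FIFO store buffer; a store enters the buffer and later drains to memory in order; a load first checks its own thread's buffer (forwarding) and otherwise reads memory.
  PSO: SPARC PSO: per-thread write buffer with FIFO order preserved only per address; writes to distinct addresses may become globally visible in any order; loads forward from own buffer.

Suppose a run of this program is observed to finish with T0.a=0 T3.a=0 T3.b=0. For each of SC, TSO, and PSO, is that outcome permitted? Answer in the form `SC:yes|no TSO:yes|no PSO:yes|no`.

SC:yes TSO:yes PSO:yes

outcome vector order: (T0.a,T3.a,T3.b)
[SC] allowed = {0/0/0 0/0/1 0/0/2 0/2/1 0/2/2 2/0/0 2/0/1 2/0/2 2/2/0 2/2/1 2/2/2}
[TSO] allowed = {0/0/0 0/0/1 0/0/2 0/2/0 0/2/1 0/2/2 2/0/0 2/0/1 2/0/2 2/2/0 2/2/1 2/2/2}
[PSO] allowed = {0/0/0 0/0/1 0/0/2 0/2/0 0/2/1 0/2/2 2/0/0 2/0/1 2/0/2 2/2/0 2/2/1 2/2/2}
target 0/0/0 ∈ {SC,TSO,PSO}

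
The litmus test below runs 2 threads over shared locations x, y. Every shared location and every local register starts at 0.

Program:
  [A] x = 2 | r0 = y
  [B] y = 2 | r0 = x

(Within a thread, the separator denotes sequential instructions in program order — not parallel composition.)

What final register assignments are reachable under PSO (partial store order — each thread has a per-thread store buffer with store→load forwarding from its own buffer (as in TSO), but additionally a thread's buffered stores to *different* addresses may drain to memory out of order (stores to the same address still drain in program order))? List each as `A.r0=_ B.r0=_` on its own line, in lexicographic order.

A.r0=0 B.r0=0
A.r0=0 B.r0=2
A.r0=2 B.r0=0
A.r0=2 B.r0=2

outcome vector order: (A.r0,B.r0)
|PSO outcomes| = 4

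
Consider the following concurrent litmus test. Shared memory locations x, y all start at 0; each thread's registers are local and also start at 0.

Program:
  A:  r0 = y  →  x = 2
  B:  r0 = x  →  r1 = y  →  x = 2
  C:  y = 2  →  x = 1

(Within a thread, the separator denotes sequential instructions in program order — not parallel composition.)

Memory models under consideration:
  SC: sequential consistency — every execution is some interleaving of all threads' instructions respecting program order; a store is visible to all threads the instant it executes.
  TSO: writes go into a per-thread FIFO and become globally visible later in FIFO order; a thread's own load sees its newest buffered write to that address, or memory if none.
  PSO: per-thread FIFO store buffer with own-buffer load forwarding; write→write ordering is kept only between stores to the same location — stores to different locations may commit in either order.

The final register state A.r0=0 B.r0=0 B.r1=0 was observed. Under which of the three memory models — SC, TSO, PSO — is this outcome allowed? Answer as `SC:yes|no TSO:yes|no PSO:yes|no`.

SC:yes TSO:yes PSO:yes

outcome vector order: (A.r0,B.r0,B.r1)
SC: 9 outcomes — {000 002 012 020 022 200 202 212 222}
TSO: 9 outcomes — {000 002 012 020 022 200 202 212 222}
PSO: 11 outcomes — {000 002 010 012 020 022 200 202 210 212 222}
target 000 ∈ {SC,TSO,PSO}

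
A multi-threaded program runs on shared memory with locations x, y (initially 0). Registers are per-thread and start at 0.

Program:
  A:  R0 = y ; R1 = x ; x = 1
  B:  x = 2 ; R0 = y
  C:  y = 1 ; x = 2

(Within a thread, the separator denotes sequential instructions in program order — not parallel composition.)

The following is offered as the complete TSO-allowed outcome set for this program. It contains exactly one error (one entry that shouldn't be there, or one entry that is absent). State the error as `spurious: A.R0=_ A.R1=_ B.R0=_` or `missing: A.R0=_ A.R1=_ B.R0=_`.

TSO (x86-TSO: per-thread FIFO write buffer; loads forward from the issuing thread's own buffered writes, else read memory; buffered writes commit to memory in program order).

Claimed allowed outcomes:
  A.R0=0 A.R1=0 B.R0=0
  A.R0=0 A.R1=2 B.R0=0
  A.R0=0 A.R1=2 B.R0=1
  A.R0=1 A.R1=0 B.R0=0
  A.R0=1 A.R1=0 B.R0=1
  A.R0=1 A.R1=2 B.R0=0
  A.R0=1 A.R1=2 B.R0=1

outcome vector order: (A.R0,A.R1,B.R0)
TSO: 8 outcomes — {000; 001; 020; 021; 100; 101; 120; 121}
TSO∖claimed = {001}

missing: A.R0=0 A.R1=0 B.R0=1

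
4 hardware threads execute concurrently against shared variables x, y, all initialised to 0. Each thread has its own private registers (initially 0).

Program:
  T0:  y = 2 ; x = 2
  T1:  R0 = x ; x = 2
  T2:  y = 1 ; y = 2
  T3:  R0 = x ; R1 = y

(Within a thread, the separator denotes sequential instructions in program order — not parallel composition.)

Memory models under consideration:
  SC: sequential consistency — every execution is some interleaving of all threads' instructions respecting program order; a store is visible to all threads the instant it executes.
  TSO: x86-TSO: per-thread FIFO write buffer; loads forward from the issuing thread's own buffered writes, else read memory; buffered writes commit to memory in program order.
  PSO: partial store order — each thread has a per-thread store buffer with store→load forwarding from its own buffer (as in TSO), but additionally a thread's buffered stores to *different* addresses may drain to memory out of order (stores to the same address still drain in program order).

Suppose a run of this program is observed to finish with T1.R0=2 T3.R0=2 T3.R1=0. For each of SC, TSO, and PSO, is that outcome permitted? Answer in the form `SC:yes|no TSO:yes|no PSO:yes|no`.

outcome vector order: (T1.R0,T3.R0,T3.R1)
[SC] allowed = {(0,0,0); (0,0,1); (0,0,2); (0,2,0); (0,2,1); (0,2,2); (2,0,0); (2,0,1); (2,0,2); (2,2,1); (2,2,2)}
[TSO] allowed = {(0,0,0); (0,0,1); (0,0,2); (0,2,0); (0,2,1); (0,2,2); (2,0,0); (2,0,1); (2,0,2); (2,2,1); (2,2,2)}
[PSO] allowed = {(0,0,0); (0,0,1); (0,0,2); (0,2,0); (0,2,1); (0,2,2); (2,0,0); (2,0,1); (2,0,2); (2,2,0); (2,2,1); (2,2,2)}
target (2,2,0) ∈ {PSO}

SC:no TSO:no PSO:yes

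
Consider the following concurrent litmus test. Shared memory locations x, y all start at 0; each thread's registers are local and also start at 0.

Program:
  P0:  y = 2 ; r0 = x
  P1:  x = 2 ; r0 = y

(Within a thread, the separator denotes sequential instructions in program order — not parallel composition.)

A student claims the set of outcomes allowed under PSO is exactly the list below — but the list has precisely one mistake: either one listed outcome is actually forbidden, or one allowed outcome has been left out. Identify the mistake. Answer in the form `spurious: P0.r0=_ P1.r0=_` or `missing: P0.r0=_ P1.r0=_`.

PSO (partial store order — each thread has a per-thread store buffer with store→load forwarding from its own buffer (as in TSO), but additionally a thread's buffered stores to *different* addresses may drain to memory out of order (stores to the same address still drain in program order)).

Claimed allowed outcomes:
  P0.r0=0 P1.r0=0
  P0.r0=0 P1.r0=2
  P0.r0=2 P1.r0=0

outcome vector order: (P0.r0,P1.r0)
[PSO] allowed = {<0 0>; <0 2>; <2 0>; <2 2>}
PSO∖claimed = {<2 2>}

missing: P0.r0=2 P1.r0=2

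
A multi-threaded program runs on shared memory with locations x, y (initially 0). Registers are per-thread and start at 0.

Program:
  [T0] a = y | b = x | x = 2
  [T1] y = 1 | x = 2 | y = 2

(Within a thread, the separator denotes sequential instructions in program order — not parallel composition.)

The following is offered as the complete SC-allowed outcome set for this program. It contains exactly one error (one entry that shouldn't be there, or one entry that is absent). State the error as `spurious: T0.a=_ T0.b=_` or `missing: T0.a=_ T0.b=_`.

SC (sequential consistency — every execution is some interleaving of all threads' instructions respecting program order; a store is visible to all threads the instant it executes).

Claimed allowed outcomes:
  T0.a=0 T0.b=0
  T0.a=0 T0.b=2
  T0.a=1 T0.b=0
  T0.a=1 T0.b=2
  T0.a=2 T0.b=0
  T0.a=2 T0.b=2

spurious: T0.a=2 T0.b=0

outcome vector order: (T0.a,T0.b)
SC: 5 outcomes — {0/0, 0/2, 1/0, 1/2, 2/2}
claimed∖SC = {2/0}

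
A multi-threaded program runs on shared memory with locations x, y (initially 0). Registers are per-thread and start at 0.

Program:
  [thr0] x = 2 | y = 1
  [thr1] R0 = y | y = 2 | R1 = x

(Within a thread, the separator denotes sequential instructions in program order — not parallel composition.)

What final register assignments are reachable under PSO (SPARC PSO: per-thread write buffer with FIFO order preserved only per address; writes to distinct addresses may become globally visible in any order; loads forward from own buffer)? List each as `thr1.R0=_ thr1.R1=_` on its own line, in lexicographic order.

outcome vector order: (thr1.R0,thr1.R1)
|PSO outcomes| = 4

thr1.R0=0 thr1.R1=0
thr1.R0=0 thr1.R1=2
thr1.R0=1 thr1.R1=0
thr1.R0=1 thr1.R1=2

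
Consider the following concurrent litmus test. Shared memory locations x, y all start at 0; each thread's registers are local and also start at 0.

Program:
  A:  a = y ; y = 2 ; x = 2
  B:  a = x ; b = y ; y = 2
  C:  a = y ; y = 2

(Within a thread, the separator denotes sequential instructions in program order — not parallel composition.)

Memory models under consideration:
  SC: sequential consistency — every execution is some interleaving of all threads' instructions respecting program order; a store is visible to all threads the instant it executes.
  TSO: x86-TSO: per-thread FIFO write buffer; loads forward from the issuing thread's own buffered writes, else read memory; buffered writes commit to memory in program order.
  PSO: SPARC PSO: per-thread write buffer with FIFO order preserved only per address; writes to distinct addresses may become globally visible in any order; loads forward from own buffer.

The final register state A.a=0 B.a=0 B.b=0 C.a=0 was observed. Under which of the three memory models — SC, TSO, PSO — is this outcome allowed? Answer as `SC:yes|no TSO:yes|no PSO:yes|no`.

outcome vector order: (A.a,B.a,B.b,C.a)
[SC] allowed = {0/0/0/0; 0/0/0/2; 0/0/2/0; 0/0/2/2; 0/2/2/0; 0/2/2/2; 2/0/0/0; 2/0/0/2; 2/0/2/0; 2/2/2/0}
[TSO] allowed = {0/0/0/0; 0/0/0/2; 0/0/2/0; 0/0/2/2; 0/2/2/0; 0/2/2/2; 2/0/0/0; 2/0/0/2; 2/0/2/0; 2/2/2/0}
[PSO] allowed = {0/0/0/0; 0/0/0/2; 0/0/2/0; 0/0/2/2; 0/2/0/0; 0/2/0/2; 0/2/2/0; 0/2/2/2; 2/0/0/0; 2/0/0/2; 2/0/2/0; 2/2/2/0}
target 0/0/0/0 ∈ {SC,TSO,PSO}

SC:yes TSO:yes PSO:yes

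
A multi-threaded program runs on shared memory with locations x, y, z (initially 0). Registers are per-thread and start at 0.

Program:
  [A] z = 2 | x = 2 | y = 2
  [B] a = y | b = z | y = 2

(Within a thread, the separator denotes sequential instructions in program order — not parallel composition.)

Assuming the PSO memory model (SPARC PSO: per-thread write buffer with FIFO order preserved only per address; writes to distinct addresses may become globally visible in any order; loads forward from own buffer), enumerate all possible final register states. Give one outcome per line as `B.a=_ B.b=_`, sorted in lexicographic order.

outcome vector order: (B.a,B.b)
|PSO outcomes| = 4

B.a=0 B.b=0
B.a=0 B.b=2
B.a=2 B.b=0
B.a=2 B.b=2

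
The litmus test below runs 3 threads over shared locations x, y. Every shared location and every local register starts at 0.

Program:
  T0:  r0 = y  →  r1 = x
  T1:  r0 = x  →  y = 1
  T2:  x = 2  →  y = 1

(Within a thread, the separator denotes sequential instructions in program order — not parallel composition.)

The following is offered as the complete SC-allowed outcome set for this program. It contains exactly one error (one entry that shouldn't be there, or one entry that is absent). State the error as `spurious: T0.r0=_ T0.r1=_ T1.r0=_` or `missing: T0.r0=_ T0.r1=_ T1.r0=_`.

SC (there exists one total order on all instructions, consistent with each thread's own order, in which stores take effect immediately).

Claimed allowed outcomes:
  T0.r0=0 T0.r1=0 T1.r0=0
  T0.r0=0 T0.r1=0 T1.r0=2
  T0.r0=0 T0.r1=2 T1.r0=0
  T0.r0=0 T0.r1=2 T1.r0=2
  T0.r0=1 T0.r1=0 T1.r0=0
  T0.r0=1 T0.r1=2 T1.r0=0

outcome vector order: (T0.r0,T0.r1,T1.r0)
SC (7): <0 0 0> <0 0 2> <0 2 0> <0 2 2> <1 0 0> <1 2 0> <1 2 2>
SC∖claimed = {<1 2 2>}

missing: T0.r0=1 T0.r1=2 T1.r0=2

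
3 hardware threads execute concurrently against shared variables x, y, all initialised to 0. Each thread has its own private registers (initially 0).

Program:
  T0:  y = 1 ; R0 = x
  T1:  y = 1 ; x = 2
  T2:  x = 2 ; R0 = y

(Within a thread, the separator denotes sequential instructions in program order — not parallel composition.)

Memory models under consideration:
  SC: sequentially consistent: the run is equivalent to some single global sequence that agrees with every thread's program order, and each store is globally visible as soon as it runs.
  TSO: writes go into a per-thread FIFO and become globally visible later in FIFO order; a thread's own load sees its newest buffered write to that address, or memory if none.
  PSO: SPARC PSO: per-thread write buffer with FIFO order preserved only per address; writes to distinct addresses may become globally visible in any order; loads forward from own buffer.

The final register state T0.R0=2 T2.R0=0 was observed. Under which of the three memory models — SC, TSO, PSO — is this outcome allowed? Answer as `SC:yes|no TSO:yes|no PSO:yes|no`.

SC:yes TSO:yes PSO:yes

outcome vector order: (T0.R0,T2.R0)
under SC → (0,1); (2,0); (2,1)
under TSO → (0,0); (0,1); (2,0); (2,1)
under PSO → (0,0); (0,1); (2,0); (2,1)
target (2,0) ∈ {SC,TSO,PSO}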